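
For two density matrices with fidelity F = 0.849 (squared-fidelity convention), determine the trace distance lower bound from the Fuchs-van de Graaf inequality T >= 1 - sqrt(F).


Fuchs-van de Graaf (squared-fidelity convention): 1 - sqrt(F) <= T <= sqrt(1 - F).
Lower bound: T >= 1 - sqrt(F)
sqrt(F) = sqrt(0.849) = 0.9214
T >= 1 - 0.9214
T >= 0.0786

0.0786


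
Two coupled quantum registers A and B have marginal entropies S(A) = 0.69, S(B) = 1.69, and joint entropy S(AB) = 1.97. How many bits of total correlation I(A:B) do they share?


I(A:B) = S(A) + S(B) - S(AB)
= 0.69 + 1.69 - 1.97
= 0.4100

0.4100


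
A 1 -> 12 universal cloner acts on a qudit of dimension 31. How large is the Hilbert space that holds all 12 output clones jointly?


Output space = H^(tensor 12) where dim(H) = 31
dim = 31^12
= 961 (after 2 factors)
= 29791 (after 3 factors)
= 923521 (after 4 factors)
= 28629151 (after 5 factors)
= 887503681 (after 6 factors)
= 27512614111 (after 7 factors)
= 852891037441 (after 8 factors)
= 26439622160671 (after 9 factors)
= 819628286980801 (after 10 factors)
= 25408476896404831 (after 11 factors)
= 787662783788549761 (after 12 factors)
= 787662783788549761

787662783788549761


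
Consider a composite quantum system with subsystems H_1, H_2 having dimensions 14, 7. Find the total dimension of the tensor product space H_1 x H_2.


dim(H_1 x H_2) = 14 * 7
= 98

98


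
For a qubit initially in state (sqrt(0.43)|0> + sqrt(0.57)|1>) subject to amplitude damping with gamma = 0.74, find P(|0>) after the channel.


For amplitude damping with parameter gamma on state sqrt(a)|0> + sqrt(b)|1>:
alpha^2 = 0.43, beta^2 = 0.57
P(|0>) = alpha^2 + gamma * beta^2
= 0.43 + 0.74 * 0.57
= 0.43 + 0.4218
= 0.8518

0.8518


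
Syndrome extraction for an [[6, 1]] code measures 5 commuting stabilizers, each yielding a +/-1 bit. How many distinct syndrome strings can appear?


Each stabilizer generator gives a binary (+1 or -1) measurement outcome.
With 5 independent generators:
Total syndromes = 2^5
= 32

32


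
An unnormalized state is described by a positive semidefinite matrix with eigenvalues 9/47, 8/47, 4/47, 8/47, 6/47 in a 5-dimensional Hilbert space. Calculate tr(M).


tr(M) = sum of eigenvalues
= 9/47 + 8/47 + 4/47 + 8/47 + 6/47
= 35/47
= 0.7447

0.7447


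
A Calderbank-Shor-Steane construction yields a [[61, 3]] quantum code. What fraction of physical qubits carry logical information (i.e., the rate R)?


Code rate R = k/n
= 3/61
= 0.0492

0.0492


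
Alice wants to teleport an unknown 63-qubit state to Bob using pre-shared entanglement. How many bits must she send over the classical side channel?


Quantum teleportation requires 2 classical bits per qubit teleported.
63 qubit(s) -> 2 * 63 = 126 classical bits

126


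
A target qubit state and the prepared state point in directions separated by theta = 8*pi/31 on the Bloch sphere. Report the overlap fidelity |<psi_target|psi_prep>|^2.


For states separated by angle theta on Bloch sphere:
F = cos^2(theta/2)
theta = 8*pi/31 = 0.8107
theta/2 = 0.4054
cos(theta/2) = 0.9190
F = 0.8445

0.8445


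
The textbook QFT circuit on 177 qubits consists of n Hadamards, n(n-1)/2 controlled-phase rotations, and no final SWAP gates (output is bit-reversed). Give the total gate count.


Hadamard gates: 177
Controlled rotations: n*(n-1)/2 = 177*176/2 = 15576
SWAP gates: 0 (omitted)
Total = 177 + 15576
= 15753

15753


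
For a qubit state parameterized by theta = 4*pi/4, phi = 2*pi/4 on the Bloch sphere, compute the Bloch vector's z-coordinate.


theta = 3.1416, phi = 1.5708
r_z = cos(theta) = -1.0000

-1.0000


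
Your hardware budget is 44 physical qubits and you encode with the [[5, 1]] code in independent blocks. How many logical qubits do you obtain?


Each code block uses 5 physical qubits for 1 logical qubit(s).
Number of complete blocks = floor(44 / 5) = 8
Logical qubits = 8 * 1
= 8

8


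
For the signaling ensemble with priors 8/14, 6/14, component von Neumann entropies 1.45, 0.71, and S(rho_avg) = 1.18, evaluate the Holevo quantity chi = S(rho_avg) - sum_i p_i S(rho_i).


chi = S(rho) - sum_i p_i * S(rho_i)
Weighted entropy = 8/14 * 1.45 + 6/14 * 0.71
= 1.1329
chi = 1.18 - 1.1329
= 0.0471

0.0471


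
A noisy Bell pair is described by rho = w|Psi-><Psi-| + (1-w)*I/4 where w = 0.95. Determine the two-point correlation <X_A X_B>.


|Psi-> = (|01> - |10>)/sqrt(2)
For the pure Bell state, <X_A X_B> = -1 (Bell-state Pauli correlator).
The maximally-mixed part I/4 has tr(I/4 * P tensor P) = 0 for any traceless Pauli P.
So <X_A X_B>_rho = w * (-1) + (1 - w) * 0
= 0.95 * (-1)
= -0.9500

-0.9500


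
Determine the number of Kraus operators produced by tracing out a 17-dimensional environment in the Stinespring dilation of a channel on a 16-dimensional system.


Tracing out the environment in an orthonormal basis {|i>_E} gives Kraus operators K_i = <i|_E U |0>_E.
Number of Kraus operators = dim(H_env) = d_env
= 17

17


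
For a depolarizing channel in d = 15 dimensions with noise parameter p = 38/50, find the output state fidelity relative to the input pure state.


F = (1-p) + p/d
= (1 - 0.7600) + 0.7600/15
= 0.2400 + 0.0507
= 0.2907

0.2907


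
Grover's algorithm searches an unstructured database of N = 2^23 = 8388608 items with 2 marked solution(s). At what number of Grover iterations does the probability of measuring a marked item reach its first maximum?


After j Grover iterations the success probability is P(j) = sin^2((2j+1)*theta), where sin(theta) = sqrt(k/N).
N = 2^23 = 8388608, k = 2
sin(theta) = sqrt(k/N) = 0.00048828125
theta = arcsin(sqrt(k/N)) = 0.0004882812694 rad
P(j) reaches its first maximum when (2j+1)*theta is as close as possible to pi/2, i.e. j = round(pi/(4*theta) - 1/2).
pi/(4*theta) - 1/2 = 1607.9954
(For comparison, the common estimate pi/4 * sqrt(N/k) = 1608.4954; the exact maximiser is used here.)
Optimal iterations = 1608

1608


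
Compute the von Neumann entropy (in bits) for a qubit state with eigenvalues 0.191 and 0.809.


S = -p*log2(p) - (1-p)*log2(1-p)
p = 0.1910, 1-p = 0.8090
= -0.1910 * log2(0.1910) - 0.8090 * log2(0.8090)
= -(-0.4562) - (-0.2474)
= 0.7036

0.7036


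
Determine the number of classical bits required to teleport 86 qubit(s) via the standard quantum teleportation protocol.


Quantum teleportation requires 2 classical bits per qubit teleported.
86 qubit(s) -> 2 * 86 = 172 classical bits

172


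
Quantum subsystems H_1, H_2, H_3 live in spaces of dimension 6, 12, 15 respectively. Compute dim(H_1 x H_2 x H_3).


dim(H_1 x H_2 x H_3) = 6 * 12 * 15
= 72 * 15
= 1080

1080


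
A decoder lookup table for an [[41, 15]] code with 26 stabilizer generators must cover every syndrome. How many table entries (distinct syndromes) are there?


Each stabilizer generator gives a binary (+1 or -1) measurement outcome.
With 26 independent generators:
Total syndromes = 2^26
= 67108864

67108864


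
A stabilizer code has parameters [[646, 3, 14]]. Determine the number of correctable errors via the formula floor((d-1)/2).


Code parameters: [[646, 3, 14]], distance d = 14.
Number of correctable errors = floor((d-1)/2)
= floor((14 - 1)/2)
= floor(13/2)
= 6

6


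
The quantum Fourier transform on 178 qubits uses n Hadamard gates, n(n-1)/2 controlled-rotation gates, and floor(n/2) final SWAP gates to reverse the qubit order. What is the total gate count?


Hadamard gates: 178
Controlled rotations: n*(n-1)/2 = 178*177/2 = 15753
SWAP gates: floor(n/2) = floor(178/2) = 89
Total = 178 + 15753 + 89
= 16020

16020


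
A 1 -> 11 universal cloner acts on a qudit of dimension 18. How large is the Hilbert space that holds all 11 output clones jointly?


Output space = H^(tensor 11) where dim(H) = 18
dim = 18^11
= 324 (after 2 factors)
= 5832 (after 3 factors)
= 104976 (after 4 factors)
= 1889568 (after 5 factors)
= 34012224 (after 6 factors)
= 612220032 (after 7 factors)
= 11019960576 (after 8 factors)
= 198359290368 (after 9 factors)
= 3570467226624 (after 10 factors)
= 64268410079232 (after 11 factors)
= 64268410079232

64268410079232


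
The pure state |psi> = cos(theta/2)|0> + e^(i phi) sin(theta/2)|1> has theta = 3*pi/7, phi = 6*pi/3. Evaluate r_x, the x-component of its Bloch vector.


theta = 1.3464, phi = 6.2832
r_x = sin(theta)*cos(phi) = 0.9749 * 1.0000
r_x = 0.9749

0.9749


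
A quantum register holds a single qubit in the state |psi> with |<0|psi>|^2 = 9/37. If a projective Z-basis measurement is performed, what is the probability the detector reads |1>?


|alpha|^2 = 9/37 = 0.2432
|beta|^2 = 1 - 9/37 = 28/37 = 0.7568
P(|1>) = |beta|^2 = 0.7568

0.7568


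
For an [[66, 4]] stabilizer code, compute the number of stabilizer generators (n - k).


For an [[n,k]] stabilizer code:
Number of stabilizer generators = n - k
= 66 - 4
= 62

62


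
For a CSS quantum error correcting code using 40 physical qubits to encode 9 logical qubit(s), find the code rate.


Code rate R = k/n
= 9/40
= 0.2250

0.2250


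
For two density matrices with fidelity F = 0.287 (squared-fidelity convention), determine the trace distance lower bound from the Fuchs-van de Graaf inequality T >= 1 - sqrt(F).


Fuchs-van de Graaf (squared-fidelity convention): 1 - sqrt(F) <= T <= sqrt(1 - F).
Lower bound: T >= 1 - sqrt(F)
sqrt(F) = sqrt(0.287) = 0.5357
T >= 1 - 0.5357
T >= 0.4643

0.4643


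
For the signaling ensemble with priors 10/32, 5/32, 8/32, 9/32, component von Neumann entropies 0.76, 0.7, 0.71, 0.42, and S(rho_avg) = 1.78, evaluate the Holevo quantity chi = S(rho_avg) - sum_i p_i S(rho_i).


chi = S(rho) - sum_i p_i * S(rho_i)
Weighted entropy = 10/32 * 0.76 + 5/32 * 0.7 + 8/32 * 0.71 + 9/32 * 0.42
= 0.6425
chi = 1.78 - 0.6425
= 1.1375

1.1375


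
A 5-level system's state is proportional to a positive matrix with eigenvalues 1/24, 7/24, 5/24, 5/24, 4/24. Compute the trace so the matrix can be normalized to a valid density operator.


tr(M) = sum of eigenvalues
= 1/24 + 7/24 + 5/24 + 5/24 + 4/24
= 22/24
= 0.9167

0.9167


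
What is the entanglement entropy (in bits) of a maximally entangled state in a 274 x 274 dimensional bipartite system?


For a maximally entangled state in d x d:
S = log2(d) = log2(274)
= 8.0980

8.0980


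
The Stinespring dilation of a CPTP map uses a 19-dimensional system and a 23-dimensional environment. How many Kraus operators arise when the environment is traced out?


Tracing out the environment in an orthonormal basis {|i>_E} gives Kraus operators K_i = <i|_E U |0>_E.
Number of Kraus operators = dim(H_env) = d_env
= 23

23


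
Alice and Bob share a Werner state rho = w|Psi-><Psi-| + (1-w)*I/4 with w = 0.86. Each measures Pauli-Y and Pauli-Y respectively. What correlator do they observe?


|Psi-> = (|01> - |10>)/sqrt(2)
For the pure Bell state, <Y_A Y_B> = -1 (Bell-state Pauli correlator).
The maximally-mixed part I/4 has tr(I/4 * P tensor P) = 0 for any traceless Pauli P.
So <Y_A Y_B>_rho = w * (-1) + (1 - w) * 0
= 0.86 * (-1)
= -0.8600

-0.8600


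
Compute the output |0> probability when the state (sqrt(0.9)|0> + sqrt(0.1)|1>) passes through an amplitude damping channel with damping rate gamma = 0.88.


For amplitude damping with parameter gamma on state sqrt(a)|0> + sqrt(b)|1>:
alpha^2 = 0.9, beta^2 = 0.1
P(|0>) = alpha^2 + gamma * beta^2
= 0.9 + 0.88 * 0.1
= 0.9 + 0.0880
= 0.9880

0.9880


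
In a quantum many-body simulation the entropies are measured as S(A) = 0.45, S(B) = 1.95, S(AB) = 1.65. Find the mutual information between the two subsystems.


I(A:B) = S(A) + S(B) - S(AB)
= 0.45 + 1.95 - 1.65
= 0.7500

0.7500


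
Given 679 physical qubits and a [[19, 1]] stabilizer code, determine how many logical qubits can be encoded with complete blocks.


Each code block uses 19 physical qubits for 1 logical qubit(s).
Number of complete blocks = floor(679 / 19) = 35
Logical qubits = 35 * 1
= 35

35


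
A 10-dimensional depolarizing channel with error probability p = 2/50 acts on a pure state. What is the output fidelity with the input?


F = (1-p) + p/d
= (1 - 0.0400) + 0.0400/10
= 0.9600 + 0.0040
= 0.9640

0.9640


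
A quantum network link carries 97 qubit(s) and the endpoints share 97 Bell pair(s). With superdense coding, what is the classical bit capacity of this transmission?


Superdense coding allows 2 classical bits per shared entangled pair.
97 pair(s) -> 2 * 97 = 194 classical bits

194


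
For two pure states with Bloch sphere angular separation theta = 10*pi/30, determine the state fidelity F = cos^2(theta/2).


For states separated by angle theta on Bloch sphere:
F = cos^2(theta/2)
theta = 10*pi/30 = 1.0472
theta/2 = 0.5236
cos(theta/2) = 0.8660
F = 0.7500

0.7500


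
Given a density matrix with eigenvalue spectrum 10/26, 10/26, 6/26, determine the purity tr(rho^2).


tr(rho^2) = sum of eigenvalues squared
= (10/26)^2 + (10/26)^2 + (6/26)^2
= (100 + 100 + 36) / 676
= 236/676
= 0.3491

0.3491


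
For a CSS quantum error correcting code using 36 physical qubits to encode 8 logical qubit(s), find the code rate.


Code rate R = k/n
= 8/36
= 0.2222

0.2222


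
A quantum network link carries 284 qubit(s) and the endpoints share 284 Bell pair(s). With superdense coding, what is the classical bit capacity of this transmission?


Superdense coding allows 2 classical bits per shared entangled pair.
284 pair(s) -> 2 * 284 = 568 classical bits

568


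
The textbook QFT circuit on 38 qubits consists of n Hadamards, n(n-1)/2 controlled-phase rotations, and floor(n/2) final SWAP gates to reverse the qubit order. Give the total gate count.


Hadamard gates: 38
Controlled rotations: n*(n-1)/2 = 38*37/2 = 703
SWAP gates: floor(n/2) = floor(38/2) = 19
Total = 38 + 703 + 19
= 760

760


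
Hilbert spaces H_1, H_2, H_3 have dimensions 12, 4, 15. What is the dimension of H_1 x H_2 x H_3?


dim(H_1 x H_2 x H_3) = 12 * 4 * 15
= 48 * 15
= 720

720


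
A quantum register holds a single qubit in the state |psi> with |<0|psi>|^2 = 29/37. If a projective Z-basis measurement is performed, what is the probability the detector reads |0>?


|alpha|^2 = 29/37 = 0.7838
|beta|^2 = 1 - 29/37 = 8/37 = 0.2162
P(|0>) = |alpha|^2 = 0.7838

0.7838


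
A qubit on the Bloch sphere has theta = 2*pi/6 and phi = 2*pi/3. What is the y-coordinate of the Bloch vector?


theta = 1.0472, phi = 2.0944
r_y = sin(theta)*sin(phi) = 0.8660 * 0.8660
r_y = 0.7500

0.7500


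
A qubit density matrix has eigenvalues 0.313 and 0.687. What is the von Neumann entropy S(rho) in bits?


S = -p*log2(p) - (1-p)*log2(1-p)
p = 0.3130, 1-p = 0.6870
= -0.3130 * log2(0.3130) - 0.6870 * log2(0.6870)
= -(-0.5245) - (-0.3721)
= 0.8966

0.8966


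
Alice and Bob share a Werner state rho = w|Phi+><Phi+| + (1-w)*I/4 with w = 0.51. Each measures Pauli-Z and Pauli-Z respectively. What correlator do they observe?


|Phi+> = (|00> + |11>)/sqrt(2)
For the pure Bell state, <Z_A Z_B> = +1 (Bell-state Pauli correlator).
The maximally-mixed part I/4 has tr(I/4 * P tensor P) = 0 for any traceless Pauli P.
So <Z_A Z_B>_rho = w * (+1) + (1 - w) * 0
= 0.51 * (+1)
= 0.5100

0.5100


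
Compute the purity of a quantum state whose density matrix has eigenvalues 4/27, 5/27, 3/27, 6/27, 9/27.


tr(rho^2) = sum of eigenvalues squared
= (4/27)^2 + (5/27)^2 + (3/27)^2 + (6/27)^2 + (9/27)^2
= (16 + 25 + 9 + 36 + 81) / 729
= 167/729
= 0.2291

0.2291


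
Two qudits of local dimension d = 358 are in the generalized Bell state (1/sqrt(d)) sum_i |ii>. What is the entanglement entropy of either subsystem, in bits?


For a maximally entangled state in d x d:
S = log2(d) = log2(358)
= 8.4838

8.4838


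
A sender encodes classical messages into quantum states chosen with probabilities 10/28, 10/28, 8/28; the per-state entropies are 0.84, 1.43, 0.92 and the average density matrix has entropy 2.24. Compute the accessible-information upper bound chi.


chi = S(rho) - sum_i p_i * S(rho_i)
Weighted entropy = 10/28 * 0.84 + 10/28 * 1.43 + 8/28 * 0.92
= 1.0736
chi = 2.24 - 1.0736
= 1.1664

1.1664


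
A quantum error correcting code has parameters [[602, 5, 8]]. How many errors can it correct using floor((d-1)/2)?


Code parameters: [[602, 5, 8]], distance d = 8.
Number of correctable errors = floor((d-1)/2)
= floor((8 - 1)/2)
= floor(7/2)
= 3

3


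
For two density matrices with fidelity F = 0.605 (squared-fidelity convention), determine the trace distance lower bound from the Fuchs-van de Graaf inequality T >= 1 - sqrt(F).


Fuchs-van de Graaf (squared-fidelity convention): 1 - sqrt(F) <= T <= sqrt(1 - F).
Lower bound: T >= 1 - sqrt(F)
sqrt(F) = sqrt(0.605) = 0.7778
T >= 1 - 0.7778
T >= 0.2222

0.2222


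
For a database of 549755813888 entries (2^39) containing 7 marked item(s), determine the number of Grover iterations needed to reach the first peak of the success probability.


After j Grover iterations the success probability is P(j) = sin^2((2j+1)*theta), where sin(theta) = sqrt(k/N).
N = 2^39 = 549755813888, k = 7
sin(theta) = sqrt(k/N) = 3.568322551e-06
theta = arcsin(sqrt(k/N)) = 3.568322551e-06 rad
P(j) reaches its first maximum when (2j+1)*theta is as close as possible to pi/2, i.e. j = round(pi/(4*theta) - 1/2).
pi/(4*theta) - 1/2 = 220102.4061
(For comparison, the common estimate pi/4 * sqrt(N/k) = 220102.9061; the exact maximiser is used here.)
Optimal iterations = 220102

220102


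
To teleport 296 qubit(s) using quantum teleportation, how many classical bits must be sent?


Quantum teleportation requires 2 classical bits per qubit teleported.
296 qubit(s) -> 2 * 296 = 592 classical bits

592


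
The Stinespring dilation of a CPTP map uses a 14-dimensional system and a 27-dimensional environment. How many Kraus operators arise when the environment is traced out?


Tracing out the environment in an orthonormal basis {|i>_E} gives Kraus operators K_i = <i|_E U |0>_E.
Number of Kraus operators = dim(H_env) = d_env
= 27

27


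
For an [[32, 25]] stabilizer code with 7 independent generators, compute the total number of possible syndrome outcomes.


Each stabilizer generator gives a binary (+1 or -1) measurement outcome.
With 7 independent generators:
Total syndromes = 2^7
= 128

128


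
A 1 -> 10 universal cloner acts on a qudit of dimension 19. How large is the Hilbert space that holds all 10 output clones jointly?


Output space = H^(tensor 10) where dim(H) = 19
dim = 19^10
= 361 (after 2 factors)
= 6859 (after 3 factors)
= 130321 (after 4 factors)
= 2476099 (after 5 factors)
= 47045881 (after 6 factors)
= 893871739 (after 7 factors)
= 16983563041 (after 8 factors)
= 322687697779 (after 9 factors)
= 6131066257801 (after 10 factors)
= 6131066257801

6131066257801


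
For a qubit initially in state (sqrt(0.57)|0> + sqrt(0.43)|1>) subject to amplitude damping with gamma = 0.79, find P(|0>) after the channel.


For amplitude damping with parameter gamma on state sqrt(a)|0> + sqrt(b)|1>:
alpha^2 = 0.57, beta^2 = 0.43
P(|0>) = alpha^2 + gamma * beta^2
= 0.57 + 0.79 * 0.43
= 0.57 + 0.3397
= 0.9097

0.9097


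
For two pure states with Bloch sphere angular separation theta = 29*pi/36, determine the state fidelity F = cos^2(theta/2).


For states separated by angle theta on Bloch sphere:
F = cos^2(theta/2)
theta = 29*pi/36 = 2.5307
theta/2 = 1.2654
cos(theta/2) = 0.3007
F = 0.0904

0.0904


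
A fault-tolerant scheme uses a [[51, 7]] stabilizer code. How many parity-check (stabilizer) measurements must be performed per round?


For an [[n,k]] stabilizer code:
Number of stabilizer generators = n - k
= 51 - 7
= 44

44


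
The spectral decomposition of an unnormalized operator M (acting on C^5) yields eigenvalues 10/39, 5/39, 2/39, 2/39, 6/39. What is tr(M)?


tr(M) = sum of eigenvalues
= 10/39 + 5/39 + 2/39 + 2/39 + 6/39
= 25/39
= 0.6410

0.6410


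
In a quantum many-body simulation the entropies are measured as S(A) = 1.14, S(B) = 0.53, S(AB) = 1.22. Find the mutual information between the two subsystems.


I(A:B) = S(A) + S(B) - S(AB)
= 1.14 + 0.53 - 1.22
= 0.4500

0.4500


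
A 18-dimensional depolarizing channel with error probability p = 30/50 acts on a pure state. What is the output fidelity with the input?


F = (1-p) + p/d
= (1 - 0.6000) + 0.6000/18
= 0.4000 + 0.0333
= 0.4333

0.4333


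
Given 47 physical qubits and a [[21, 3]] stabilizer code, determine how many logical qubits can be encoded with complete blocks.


Each code block uses 21 physical qubits for 3 logical qubit(s).
Number of complete blocks = floor(47 / 21) = 2
Logical qubits = 2 * 3
= 6

6


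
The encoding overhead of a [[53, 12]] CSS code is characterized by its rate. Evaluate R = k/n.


Code rate R = k/n
= 12/53
= 0.2264

0.2264


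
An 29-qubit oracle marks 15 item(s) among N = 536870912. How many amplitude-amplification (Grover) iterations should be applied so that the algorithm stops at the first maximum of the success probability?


After j Grover iterations the success probability is P(j) = sin^2((2j+1)*theta), where sin(theta) = sqrt(k/N).
N = 2^29 = 536870912, k = 15
sin(theta) = sqrt(k/N) = 0.0001671516594
theta = arcsin(sqrt(k/N)) = 0.0001671516602 rad
P(j) reaches its first maximum when (2j+1)*theta is as close as possible to pi/2, i.e. j = round(pi/(4*theta) - 1/2).
pi/(4*theta) - 1/2 = 4698.2159
(For comparison, the common estimate pi/4 * sqrt(N/k) = 4698.7159; the exact maximiser is used here.)
Optimal iterations = 4698

4698


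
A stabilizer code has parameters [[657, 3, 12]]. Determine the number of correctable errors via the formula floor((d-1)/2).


Code parameters: [[657, 3, 12]], distance d = 12.
Number of correctable errors = floor((d-1)/2)
= floor((12 - 1)/2)
= floor(11/2)
= 5

5


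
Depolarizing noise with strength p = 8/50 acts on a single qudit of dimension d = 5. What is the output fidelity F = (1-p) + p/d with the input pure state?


F = (1-p) + p/d
= (1 - 0.1600) + 0.1600/5
= 0.8400 + 0.0320
= 0.8720

0.8720


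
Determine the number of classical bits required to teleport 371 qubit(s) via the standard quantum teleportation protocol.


Quantum teleportation requires 2 classical bits per qubit teleported.
371 qubit(s) -> 2 * 371 = 742 classical bits

742


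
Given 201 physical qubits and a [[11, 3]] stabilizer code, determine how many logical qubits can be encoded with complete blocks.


Each code block uses 11 physical qubits for 3 logical qubit(s).
Number of complete blocks = floor(201 / 11) = 18
Logical qubits = 18 * 3
= 54

54


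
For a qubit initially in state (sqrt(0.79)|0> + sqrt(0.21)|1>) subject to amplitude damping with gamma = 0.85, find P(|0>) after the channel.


For amplitude damping with parameter gamma on state sqrt(a)|0> + sqrt(b)|1>:
alpha^2 = 0.79, beta^2 = 0.21
P(|0>) = alpha^2 + gamma * beta^2
= 0.79 + 0.85 * 0.21
= 0.79 + 0.1785
= 0.9685

0.9685


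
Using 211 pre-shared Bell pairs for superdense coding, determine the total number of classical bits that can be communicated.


Superdense coding allows 2 classical bits per shared entangled pair.
211 pair(s) -> 2 * 211 = 422 classical bits

422


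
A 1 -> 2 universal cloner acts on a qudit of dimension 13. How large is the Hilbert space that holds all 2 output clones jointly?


Output space = H^(tensor 2) where dim(H) = 13
dim = 13^2
= 169

169


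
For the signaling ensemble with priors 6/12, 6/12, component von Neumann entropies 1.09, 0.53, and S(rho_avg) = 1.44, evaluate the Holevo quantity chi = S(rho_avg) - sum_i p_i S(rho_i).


chi = S(rho) - sum_i p_i * S(rho_i)
Weighted entropy = 6/12 * 1.09 + 6/12 * 0.53
= 0.8100
chi = 1.44 - 0.8100
= 0.6300

0.6300


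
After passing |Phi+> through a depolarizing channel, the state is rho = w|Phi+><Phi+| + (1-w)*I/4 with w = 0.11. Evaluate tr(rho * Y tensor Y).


|Phi+> = (|00> + |11>)/sqrt(2)
For the pure Bell state, <Y_A Y_B> = -1 (Bell-state Pauli correlator).
The maximally-mixed part I/4 has tr(I/4 * P tensor P) = 0 for any traceless Pauli P.
So <Y_A Y_B>_rho = w * (-1) + (1 - w) * 0
= 0.11 * (-1)
= -0.1100

-0.1100


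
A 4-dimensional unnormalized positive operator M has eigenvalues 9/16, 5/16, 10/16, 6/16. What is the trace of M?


tr(M) = sum of eigenvalues
= 9/16 + 5/16 + 10/16 + 6/16
= 30/16
= 1.8750

1.8750


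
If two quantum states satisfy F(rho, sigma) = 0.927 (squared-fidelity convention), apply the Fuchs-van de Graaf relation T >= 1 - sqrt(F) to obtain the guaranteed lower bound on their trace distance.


Fuchs-van de Graaf (squared-fidelity convention): 1 - sqrt(F) <= T <= sqrt(1 - F).
Lower bound: T >= 1 - sqrt(F)
sqrt(F) = sqrt(0.927) = 0.9628
T >= 1 - 0.9628
T >= 0.0372

0.0372


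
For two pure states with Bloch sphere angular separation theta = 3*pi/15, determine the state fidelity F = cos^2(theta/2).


For states separated by angle theta on Bloch sphere:
F = cos^2(theta/2)
theta = 3*pi/15 = 0.6283
theta/2 = 0.3142
cos(theta/2) = 0.9511
F = 0.9045

0.9045


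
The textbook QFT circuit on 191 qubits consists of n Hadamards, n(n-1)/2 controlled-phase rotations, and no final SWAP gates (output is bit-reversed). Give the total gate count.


Hadamard gates: 191
Controlled rotations: n*(n-1)/2 = 191*190/2 = 18145
SWAP gates: 0 (omitted)
Total = 191 + 18145
= 18336

18336


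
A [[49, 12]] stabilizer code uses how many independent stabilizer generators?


For an [[n,k]] stabilizer code:
Number of stabilizer generators = n - k
= 49 - 12
= 37

37


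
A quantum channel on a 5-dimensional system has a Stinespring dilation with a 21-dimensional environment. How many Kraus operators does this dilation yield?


Tracing out the environment in an orthonormal basis {|i>_E} gives Kraus operators K_i = <i|_E U |0>_E.
Number of Kraus operators = dim(H_env) = d_env
= 21

21


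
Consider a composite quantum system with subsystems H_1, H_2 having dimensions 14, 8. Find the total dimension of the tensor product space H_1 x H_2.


dim(H_1 x H_2) = 14 * 8
= 112

112


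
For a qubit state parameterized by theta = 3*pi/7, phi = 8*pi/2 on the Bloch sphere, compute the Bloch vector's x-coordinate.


theta = 1.3464, phi = 12.5664
r_x = sin(theta)*cos(phi) = 0.9749 * 1.0000
r_x = 0.9749

0.9749


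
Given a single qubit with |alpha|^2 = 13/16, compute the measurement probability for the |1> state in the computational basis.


|alpha|^2 = 13/16 = 0.8125
|beta|^2 = 1 - 13/16 = 3/16 = 0.1875
P(|1>) = |beta|^2 = 0.1875

0.1875


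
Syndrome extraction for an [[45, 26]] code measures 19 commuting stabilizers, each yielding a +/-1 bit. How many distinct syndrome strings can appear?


Each stabilizer generator gives a binary (+1 or -1) measurement outcome.
With 19 independent generators:
Total syndromes = 2^19
= 524288

524288


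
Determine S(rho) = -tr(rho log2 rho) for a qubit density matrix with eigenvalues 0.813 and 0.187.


S = -p*log2(p) - (1-p)*log2(1-p)
p = 0.8130, 1-p = 0.1870
= -0.8130 * log2(0.8130) - 0.1870 * log2(0.1870)
= -(-0.2428) - (-0.4523)
= 0.6952

0.6952


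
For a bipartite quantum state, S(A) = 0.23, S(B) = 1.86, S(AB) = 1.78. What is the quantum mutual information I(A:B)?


I(A:B) = S(A) + S(B) - S(AB)
= 0.23 + 1.86 - 1.78
= 0.3100

0.3100


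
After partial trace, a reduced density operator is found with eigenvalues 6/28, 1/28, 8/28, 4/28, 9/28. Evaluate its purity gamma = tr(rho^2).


tr(rho^2) = sum of eigenvalues squared
= (6/28)^2 + (1/28)^2 + (8/28)^2 + (4/28)^2 + (9/28)^2
= (36 + 1 + 64 + 16 + 81) / 784
= 198/784
= 0.2526

0.2526


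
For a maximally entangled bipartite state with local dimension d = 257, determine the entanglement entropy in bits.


For a maximally entangled state in d x d:
S = log2(d) = log2(257)
= 8.0056

8.0056


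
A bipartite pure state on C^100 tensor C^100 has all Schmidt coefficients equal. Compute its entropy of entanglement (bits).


For a maximally entangled state in d x d:
S = log2(d) = log2(100)
= 6.6439

6.6439


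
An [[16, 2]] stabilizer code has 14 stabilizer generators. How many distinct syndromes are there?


Each stabilizer generator gives a binary (+1 or -1) measurement outcome.
With 14 independent generators:
Total syndromes = 2^14
= 16384

16384


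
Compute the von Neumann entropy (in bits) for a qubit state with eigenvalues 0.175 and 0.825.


S = -p*log2(p) - (1-p)*log2(1-p)
p = 0.1750, 1-p = 0.8250
= -0.1750 * log2(0.1750) - 0.8250 * log2(0.8250)
= -(-0.4401) - (-0.2290)
= 0.6690

0.6690


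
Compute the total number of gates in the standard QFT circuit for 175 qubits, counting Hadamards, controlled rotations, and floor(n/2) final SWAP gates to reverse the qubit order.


Hadamard gates: 175
Controlled rotations: n*(n-1)/2 = 175*174/2 = 15225
SWAP gates: floor(n/2) = floor(175/2) = 87
Total = 175 + 15225 + 87
= 15487

15487


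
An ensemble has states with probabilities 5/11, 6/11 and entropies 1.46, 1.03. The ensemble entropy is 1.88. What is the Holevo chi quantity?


chi = S(rho) - sum_i p_i * S(rho_i)
Weighted entropy = 5/11 * 1.46 + 6/11 * 1.03
= 1.2255
chi = 1.88 - 1.2255
= 0.6545

0.6545


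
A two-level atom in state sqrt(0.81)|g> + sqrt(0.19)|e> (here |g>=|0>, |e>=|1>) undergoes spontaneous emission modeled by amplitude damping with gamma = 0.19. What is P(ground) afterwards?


For amplitude damping with parameter gamma on state sqrt(a)|0> + sqrt(b)|1>:
alpha^2 = 0.81, beta^2 = 0.19
P(|0>) = alpha^2 + gamma * beta^2
= 0.81 + 0.19 * 0.19
= 0.81 + 0.0361
= 0.8461

0.8461


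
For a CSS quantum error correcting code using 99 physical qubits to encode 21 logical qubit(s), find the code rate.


Code rate R = k/n
= 21/99
= 0.2121

0.2121


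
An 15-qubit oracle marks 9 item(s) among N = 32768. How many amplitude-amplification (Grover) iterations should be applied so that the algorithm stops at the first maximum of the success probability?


After j Grover iterations the success probability is P(j) = sin^2((2j+1)*theta), where sin(theta) = sqrt(k/N).
N = 2^15 = 32768, k = 9
sin(theta) = sqrt(k/N) = 0.01657281518
theta = arcsin(sqrt(k/N)) = 0.01657357392 rad
P(j) reaches its first maximum when (2j+1)*theta is as close as possible to pi/2, i.e. j = round(pi/(4*theta) - 1/2).
pi/(4*theta) - 1/2 = 46.8886
(For comparison, the common estimate pi/4 * sqrt(N/k) = 47.3908; the exact maximiser is used here.)
Optimal iterations = 47

47


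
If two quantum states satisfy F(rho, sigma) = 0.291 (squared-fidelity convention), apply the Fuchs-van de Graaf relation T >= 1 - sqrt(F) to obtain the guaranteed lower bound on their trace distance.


Fuchs-van de Graaf (squared-fidelity convention): 1 - sqrt(F) <= T <= sqrt(1 - F).
Lower bound: T >= 1 - sqrt(F)
sqrt(F) = sqrt(0.291) = 0.5394
T >= 1 - 0.5394
T >= 0.4606

0.4606


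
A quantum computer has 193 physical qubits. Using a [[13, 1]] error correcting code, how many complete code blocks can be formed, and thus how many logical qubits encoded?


Each code block uses 13 physical qubits for 1 logical qubit(s).
Number of complete blocks = floor(193 / 13) = 14
Logical qubits = 14 * 1
= 14

14


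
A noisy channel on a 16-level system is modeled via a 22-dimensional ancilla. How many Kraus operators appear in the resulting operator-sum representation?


Tracing out the environment in an orthonormal basis {|i>_E} gives Kraus operators K_i = <i|_E U |0>_E.
Number of Kraus operators = dim(H_env) = d_env
= 22

22


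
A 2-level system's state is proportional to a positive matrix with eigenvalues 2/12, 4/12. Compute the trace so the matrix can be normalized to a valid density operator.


tr(M) = sum of eigenvalues
= 2/12 + 4/12
= 6/12
= 0.5000

0.5000


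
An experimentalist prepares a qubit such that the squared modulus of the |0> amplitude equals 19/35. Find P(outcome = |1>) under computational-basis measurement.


|alpha|^2 = 19/35 = 0.5429
|beta|^2 = 1 - 19/35 = 16/35 = 0.4571
P(|1>) = |beta|^2 = 0.4571

0.4571


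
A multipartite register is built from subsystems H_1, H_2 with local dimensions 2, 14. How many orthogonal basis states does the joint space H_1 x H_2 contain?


dim(H_1 x H_2) = 2 * 14
= 28

28


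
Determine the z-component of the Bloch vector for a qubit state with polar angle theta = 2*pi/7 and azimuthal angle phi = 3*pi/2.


theta = 0.8976, phi = 4.7124
r_z = cos(theta) = 0.6235

0.6235


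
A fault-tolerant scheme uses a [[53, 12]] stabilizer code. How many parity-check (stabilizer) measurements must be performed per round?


For an [[n,k]] stabilizer code:
Number of stabilizer generators = n - k
= 53 - 12
= 41

41


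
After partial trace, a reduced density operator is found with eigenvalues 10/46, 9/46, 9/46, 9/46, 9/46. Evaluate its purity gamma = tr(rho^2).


tr(rho^2) = sum of eigenvalues squared
= (10/46)^2 + (9/46)^2 + (9/46)^2 + (9/46)^2 + (9/46)^2
= (100 + 81 + 81 + 81 + 81) / 2116
= 424/2116
= 0.2004

0.2004


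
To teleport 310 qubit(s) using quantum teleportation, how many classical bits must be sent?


Quantum teleportation requires 2 classical bits per qubit teleported.
310 qubit(s) -> 2 * 310 = 620 classical bits

620


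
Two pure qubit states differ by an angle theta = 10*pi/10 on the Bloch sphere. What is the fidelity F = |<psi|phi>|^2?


For states separated by angle theta on Bloch sphere:
F = cos^2(theta/2)
theta = 10*pi/10 = 3.1416
theta/2 = 1.5708
cos(theta/2) = 0.0000
F = 0.0000

0.0000


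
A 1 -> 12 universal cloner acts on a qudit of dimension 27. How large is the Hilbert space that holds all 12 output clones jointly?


Output space = H^(tensor 12) where dim(H) = 27
dim = 27^12
= 729 (after 2 factors)
= 19683 (after 3 factors)
= 531441 (after 4 factors)
= 14348907 (after 5 factors)
= 387420489 (after 6 factors)
= 10460353203 (after 7 factors)
= 282429536481 (after 8 factors)
= 7625597484987 (after 9 factors)
= 205891132094649 (after 10 factors)
= 5559060566555523 (after 11 factors)
= 150094635296999121 (after 12 factors)
= 150094635296999121

150094635296999121


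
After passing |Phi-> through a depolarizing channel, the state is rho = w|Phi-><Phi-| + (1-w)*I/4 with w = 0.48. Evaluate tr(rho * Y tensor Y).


|Phi-> = (|00> - |11>)/sqrt(2)
For the pure Bell state, <Y_A Y_B> = +1 (Bell-state Pauli correlator).
The maximally-mixed part I/4 has tr(I/4 * P tensor P) = 0 for any traceless Pauli P.
So <Y_A Y_B>_rho = w * (+1) + (1 - w) * 0
= 0.48 * (+1)
= 0.4800

0.4800


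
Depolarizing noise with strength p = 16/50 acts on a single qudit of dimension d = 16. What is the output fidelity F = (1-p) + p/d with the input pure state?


F = (1-p) + p/d
= (1 - 0.3200) + 0.3200/16
= 0.6800 + 0.0200
= 0.7000

0.7000


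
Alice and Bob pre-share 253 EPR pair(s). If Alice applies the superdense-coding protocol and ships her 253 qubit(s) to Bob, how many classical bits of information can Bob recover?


Superdense coding allows 2 classical bits per shared entangled pair.
253 pair(s) -> 2 * 253 = 506 classical bits

506


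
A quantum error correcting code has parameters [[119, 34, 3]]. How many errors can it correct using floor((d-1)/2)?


Code parameters: [[119, 34, 3]], distance d = 3.
Number of correctable errors = floor((d-1)/2)
= floor((3 - 1)/2)
= floor(2/2)
= 1

1


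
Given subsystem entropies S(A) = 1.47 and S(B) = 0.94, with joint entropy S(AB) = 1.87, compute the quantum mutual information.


I(A:B) = S(A) + S(B) - S(AB)
= 1.47 + 0.94 - 1.87
= 0.5400

0.5400


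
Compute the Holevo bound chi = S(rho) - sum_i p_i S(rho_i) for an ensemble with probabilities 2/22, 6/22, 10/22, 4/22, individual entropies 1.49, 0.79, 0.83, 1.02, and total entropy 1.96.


chi = S(rho) - sum_i p_i * S(rho_i)
Weighted entropy = 2/22 * 1.49 + 6/22 * 0.79 + 10/22 * 0.83 + 4/22 * 1.02
= 0.9136
chi = 1.96 - 0.9136
= 1.0464

1.0464


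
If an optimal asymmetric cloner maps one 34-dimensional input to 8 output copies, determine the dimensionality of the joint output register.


Output space = H^(tensor 8) where dim(H) = 34
dim = 34^8
= 1156 (after 2 factors)
= 39304 (after 3 factors)
= 1336336 (after 4 factors)
= 45435424 (after 5 factors)
= 1544804416 (after 6 factors)
= 52523350144 (after 7 factors)
= 1785793904896 (after 8 factors)
= 1785793904896

1785793904896


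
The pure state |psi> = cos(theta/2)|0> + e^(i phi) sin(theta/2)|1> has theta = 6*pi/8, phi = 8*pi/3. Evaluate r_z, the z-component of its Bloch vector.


theta = 2.3562, phi = 8.3776
r_z = cos(theta) = -0.7071

-0.7071


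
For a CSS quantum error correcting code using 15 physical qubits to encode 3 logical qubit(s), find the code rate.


Code rate R = k/n
= 3/15
= 0.2000

0.2000


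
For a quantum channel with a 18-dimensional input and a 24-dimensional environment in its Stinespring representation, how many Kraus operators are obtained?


Tracing out the environment in an orthonormal basis {|i>_E} gives Kraus operators K_i = <i|_E U |0>_E.
Number of Kraus operators = dim(H_env) = d_env
= 24

24


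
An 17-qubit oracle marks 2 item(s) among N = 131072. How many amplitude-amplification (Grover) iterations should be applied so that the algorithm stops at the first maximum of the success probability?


After j Grover iterations the success probability is P(j) = sin^2((2j+1)*theta), where sin(theta) = sqrt(k/N).
N = 2^17 = 131072, k = 2
sin(theta) = sqrt(k/N) = 0.00390625
theta = arcsin(sqrt(k/N)) = 0.003906259934 rad
P(j) reaches its first maximum when (2j+1)*theta is as close as possible to pi/2, i.e. j = round(pi/(4*theta) - 1/2).
pi/(4*theta) - 1/2 = 200.5614
(For comparison, the common estimate pi/4 * sqrt(N/k) = 201.0619; the exact maximiser is used here.)
Optimal iterations = 201

201


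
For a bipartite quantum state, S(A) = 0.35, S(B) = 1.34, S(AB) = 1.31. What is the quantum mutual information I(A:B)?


I(A:B) = S(A) + S(B) - S(AB)
= 0.35 + 1.34 - 1.31
= 0.3800

0.3800


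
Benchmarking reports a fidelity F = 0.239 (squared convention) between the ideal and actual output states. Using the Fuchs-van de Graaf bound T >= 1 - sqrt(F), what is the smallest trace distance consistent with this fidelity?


Fuchs-van de Graaf (squared-fidelity convention): 1 - sqrt(F) <= T <= sqrt(1 - F).
Lower bound: T >= 1 - sqrt(F)
sqrt(F) = sqrt(0.239) = 0.4889
T >= 1 - 0.4889
T >= 0.5111

0.5111


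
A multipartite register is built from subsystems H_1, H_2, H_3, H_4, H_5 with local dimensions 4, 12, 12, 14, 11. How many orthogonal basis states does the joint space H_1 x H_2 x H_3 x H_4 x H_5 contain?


dim(H_1 x H_2 x H_3 x H_4 x H_5) = 4 * 12 * 12 * 14 * 11
= 48 * 12 * 14 * 11
= 576 * 14 * 11
= 8064 * 11
= 88704

88704


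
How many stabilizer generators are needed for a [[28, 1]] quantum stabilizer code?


For an [[n,k]] stabilizer code:
Number of stabilizer generators = n - k
= 28 - 1
= 27

27


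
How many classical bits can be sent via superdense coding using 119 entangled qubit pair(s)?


Superdense coding allows 2 classical bits per shared entangled pair.
119 pair(s) -> 2 * 119 = 238 classical bits

238


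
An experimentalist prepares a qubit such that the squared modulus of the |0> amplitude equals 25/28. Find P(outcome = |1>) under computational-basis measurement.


|alpha|^2 = 25/28 = 0.8929
|beta|^2 = 1 - 25/28 = 3/28 = 0.1071
P(|1>) = |beta|^2 = 0.1071

0.1071


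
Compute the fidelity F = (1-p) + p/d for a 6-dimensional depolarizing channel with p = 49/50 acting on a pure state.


F = (1-p) + p/d
= (1 - 0.9800) + 0.9800/6
= 0.0200 + 0.1633
= 0.1833

0.1833


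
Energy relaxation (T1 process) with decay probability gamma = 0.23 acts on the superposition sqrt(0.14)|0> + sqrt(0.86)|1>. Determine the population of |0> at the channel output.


For amplitude damping with parameter gamma on state sqrt(a)|0> + sqrt(b)|1>:
alpha^2 = 0.14, beta^2 = 0.86
P(|0>) = alpha^2 + gamma * beta^2
= 0.14 + 0.23 * 0.86
= 0.14 + 0.1978
= 0.3378

0.3378
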